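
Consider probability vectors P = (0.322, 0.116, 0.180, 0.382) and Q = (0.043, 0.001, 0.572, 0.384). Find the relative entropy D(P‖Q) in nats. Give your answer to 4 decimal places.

0.9896 nats

D(P‖Q) = Σ p·ln(p/q).
  0.322·ln(0.322/0.043) = 0.64830
  0.116·ln(0.116/0.001) = 0.55142
  0.180·ln(0.180/0.572) = -0.20811
  0.382·ln(0.382/0.384) = -0.00199
D(P‖Q) = 0.9896 nats.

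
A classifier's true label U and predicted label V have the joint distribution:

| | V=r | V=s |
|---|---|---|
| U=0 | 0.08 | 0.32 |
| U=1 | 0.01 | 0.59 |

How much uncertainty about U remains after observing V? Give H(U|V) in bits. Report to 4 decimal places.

Marginals: p(U) = (0.4000, 0.6000), p(V) = (0.0900, 0.9100).
H(U|V) = Σ p(V) · H(U|V=·).
  V=r: p=0.0900, H(U|V=r) = 0.5033
  V=s: p=0.9100, H(U|V=s) = 0.9355
Weighted sum = 0.8966 bits.

0.8966 bits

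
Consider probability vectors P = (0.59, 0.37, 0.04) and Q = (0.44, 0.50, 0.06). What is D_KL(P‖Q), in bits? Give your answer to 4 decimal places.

0.0656 bits

D(P‖Q) = Σ p·log₂(p/q).
  0.59·log₂(0.59/0.44) = 0.24969
  0.37·log₂(0.37/0.50) = -0.16073
  0.04·log₂(0.04/0.06) = -0.02340
D(P‖Q) = 0.0656 bits.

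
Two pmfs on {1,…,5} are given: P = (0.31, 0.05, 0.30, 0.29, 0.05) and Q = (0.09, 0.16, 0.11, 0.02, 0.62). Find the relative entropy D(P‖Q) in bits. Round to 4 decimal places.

1.8407 bits

D(P‖Q) = Σ p·log₂(p/q).
  0.31·log₂(0.31/0.09) = 0.55312
  0.05·log₂(0.05/0.16) = -0.08390
  0.30·log₂(0.30/0.11) = 0.43424
  0.29·log₂(0.29/0.02) = 1.11881
  0.05·log₂(0.05/0.62) = -0.18161
D(P‖Q) = 1.8407 bits.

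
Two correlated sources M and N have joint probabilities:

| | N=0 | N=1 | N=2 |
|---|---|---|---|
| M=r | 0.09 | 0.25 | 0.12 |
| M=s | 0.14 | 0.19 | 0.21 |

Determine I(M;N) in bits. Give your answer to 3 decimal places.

Marginals: p(M) = (0.4600, 0.5400), p(N) = (0.2300, 0.4400, 0.3300).
I(M;N) = H(M) + H(N) − H(M,N).
H(M) = 0.9954, H(N) = 1.5366, H(M,N) = 2.5049.
I(M;N) = 0.9954 + 1.5366 − 2.5049 = 0.027 bits.

0.027 bits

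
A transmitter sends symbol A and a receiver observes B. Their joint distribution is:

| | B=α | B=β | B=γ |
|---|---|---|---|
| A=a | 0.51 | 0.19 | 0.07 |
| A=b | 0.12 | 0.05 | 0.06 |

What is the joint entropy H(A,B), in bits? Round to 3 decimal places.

H(A,B) = −Σ p(x,y)·log₂ p(x,y) over all 6 cells.
  cell (a,α): −0.51·log₂0.51 = 0.4954
  cell (a,β): −0.19·log₂0.19 = 0.4552
  cell (a,γ): −0.07·log₂0.07 = 0.2686
  cell (b,α): −0.12·log₂0.12 = 0.3671
  cell (b,β): −0.05·log₂0.05 = 0.2161
  cell (b,γ): −0.06·log₂0.06 = 0.2435
Sum = 2.046 bits.

2.046 bits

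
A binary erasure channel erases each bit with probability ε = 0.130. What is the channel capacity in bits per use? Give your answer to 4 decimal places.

Binary erasure channel: capacity C = 1 − ε.
C = 1 − 0.130 = 0.8700 bits per channel use.

0.8700 bits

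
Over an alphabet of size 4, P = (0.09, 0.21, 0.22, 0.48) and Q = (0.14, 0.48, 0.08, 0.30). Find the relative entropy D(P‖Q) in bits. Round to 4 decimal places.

D(P‖Q) = Σ p·log₂(p/q).
  0.09·log₂(0.09/0.14) = -0.05737
  0.21·log₂(0.21/0.48) = -0.25046
  0.22·log₂(0.22/0.08) = 0.32107
  0.48·log₂(0.48/0.30) = 0.32547
D(P‖Q) = 0.3387 bits.

0.3387 bits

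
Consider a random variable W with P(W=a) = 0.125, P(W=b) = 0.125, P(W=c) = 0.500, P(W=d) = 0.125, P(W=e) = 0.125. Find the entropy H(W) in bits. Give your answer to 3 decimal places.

H(W) = −Σ p·log₂ p.
  −(0.125)·log₂(0.125) = 0.3750
  −(0.125)·log₂(0.125) = 0.3750
  −(0.500)·log₂(0.500) = 0.5000
  −(0.125)·log₂(0.125) = 0.3750
  −(0.125)·log₂(0.125) = 0.3750
Sum: 0.3750 + 0.3750 + 0.5000 + 0.3750 + 0.3750 = 2.000 bits.

2.000 bits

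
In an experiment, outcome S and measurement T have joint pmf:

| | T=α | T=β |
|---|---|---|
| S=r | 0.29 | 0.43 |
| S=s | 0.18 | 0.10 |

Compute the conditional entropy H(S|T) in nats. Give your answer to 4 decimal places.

0.5695 nats

Chain rule: H(S|T) = H(S,T) − H(T).
Marginals: p(S) = (0.7200, 0.2800), p(T) = (0.4700, 0.5300).
H(S,T) = 1.2608 nats; H(T) = 0.6913 nats.
H(S|T) = 1.2608 − 0.6913 = 0.5695 nats.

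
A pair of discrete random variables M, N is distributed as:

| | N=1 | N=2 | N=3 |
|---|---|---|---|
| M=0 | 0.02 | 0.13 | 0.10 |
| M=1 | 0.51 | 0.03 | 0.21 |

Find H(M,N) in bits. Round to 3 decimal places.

1.948 bits

H(M,N) = −Σ p(x,y)·log₂ p(x,y) over all 6 cells.
  cell (0,1): −0.02·log₂0.02 = 0.1129
  cell (0,2): −0.13·log₂0.13 = 0.3826
  cell (0,3): −0.10·log₂0.10 = 0.3322
  cell (1,1): −0.51·log₂0.51 = 0.4954
  cell (1,2): −0.03·log₂0.03 = 0.1518
  cell (1,3): −0.21·log₂0.21 = 0.4728
Sum = 1.948 bits.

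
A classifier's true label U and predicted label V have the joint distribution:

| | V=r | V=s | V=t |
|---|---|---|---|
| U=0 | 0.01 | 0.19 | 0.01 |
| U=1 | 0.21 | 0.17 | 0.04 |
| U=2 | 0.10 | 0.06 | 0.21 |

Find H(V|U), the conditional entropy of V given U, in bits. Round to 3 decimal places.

1.201 bits

Marginals: p(U) = (0.2100, 0.4200, 0.3700), p(V) = (0.3200, 0.4200, 0.2600).
H(V|U) = Σ p(U) · H(V|U=·).
  U=0: p=0.2100, H(V|U=0) = 0.5490
  U=1: p=0.4200, H(V|U=1) = 1.3512
  U=2: p=0.3700, H(V|U=2) = 1.3995
Weighted sum = 1.201 bits.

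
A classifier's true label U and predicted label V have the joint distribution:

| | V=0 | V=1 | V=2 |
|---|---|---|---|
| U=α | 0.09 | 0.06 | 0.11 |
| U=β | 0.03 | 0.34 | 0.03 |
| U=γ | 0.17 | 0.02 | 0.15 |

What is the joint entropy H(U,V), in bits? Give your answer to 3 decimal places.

2.697 bits

H(U,V) = −Σ p(x,y)·log₂ p(x,y) over all 9 cells.
  cell (α,0): −0.09·log₂0.09 = 0.3127
  cell (α,1): −0.06·log₂0.06 = 0.2435
  cell (α,2): −0.11·log₂0.11 = 0.3503
  cell (β,0): −0.03·log₂0.03 = 0.1518
  cell (β,1): −0.34·log₂0.34 = 0.5292
  cell (β,2): −0.03·log₂0.03 = 0.1518
  cell (γ,0): −0.17·log₂0.17 = 0.4346
  cell (γ,1): −0.02·log₂0.02 = 0.1129
  cell (γ,2): −0.15·log₂0.15 = 0.4105
Sum = 2.697 bits.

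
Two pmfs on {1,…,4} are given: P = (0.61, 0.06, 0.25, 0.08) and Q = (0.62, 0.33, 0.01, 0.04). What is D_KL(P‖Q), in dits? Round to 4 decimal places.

D(P‖Q) = Σ p·log₁₀(p/q).
  0.61·log₁₀(0.61/0.62) = -0.00431
  0.06·log₁₀(0.06/0.33) = -0.04442
  0.25·log₁₀(0.25/0.01) = 0.34949
  0.08·log₁₀(0.08/0.04) = 0.02408
D(P‖Q) = 0.3248 dits.

0.3248 dits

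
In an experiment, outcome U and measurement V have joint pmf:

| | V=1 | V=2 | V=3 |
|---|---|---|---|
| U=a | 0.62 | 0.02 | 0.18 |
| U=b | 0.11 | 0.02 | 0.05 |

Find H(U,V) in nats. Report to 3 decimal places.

1.154 nats

H(U,V) = −Σ p(x,y)·ln p(x,y) over all 6 cells.
  cell (a,1): −0.62·ln0.62 = 0.2964
  cell (a,2): −0.02·ln0.02 = 0.0782
  cell (a,3): −0.18·ln0.18 = 0.3087
  cell (b,1): −0.11·ln0.11 = 0.2428
  cell (b,2): −0.02·ln0.02 = 0.0782
  cell (b,3): −0.05·ln0.05 = 0.1498
Sum = 1.154 nats.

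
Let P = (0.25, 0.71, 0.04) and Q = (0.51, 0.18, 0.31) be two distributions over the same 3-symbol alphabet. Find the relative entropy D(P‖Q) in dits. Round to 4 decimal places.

0.3102 dits

D(P‖Q) = Σ p·log₁₀(p/q).
  0.25·log₁₀(0.25/0.51) = -0.07741
  0.71·log₁₀(0.71/0.18) = 0.42315
  0.04·log₁₀(0.04/0.31) = -0.03557
D(P‖Q) = 0.3102 dits.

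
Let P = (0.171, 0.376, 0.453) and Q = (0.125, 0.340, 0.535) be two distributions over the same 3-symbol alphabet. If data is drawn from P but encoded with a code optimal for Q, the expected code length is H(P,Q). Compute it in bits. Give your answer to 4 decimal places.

1.5070 bits

H(P,Q) = −Σ p·log₂ q.
  −0.171·log₂(0.125) = 0.51300
  −0.376·log₂(0.340) = 0.58520
  −0.453·log₂(0.535) = 0.40878
H(P,Q) = 1.5070 bits.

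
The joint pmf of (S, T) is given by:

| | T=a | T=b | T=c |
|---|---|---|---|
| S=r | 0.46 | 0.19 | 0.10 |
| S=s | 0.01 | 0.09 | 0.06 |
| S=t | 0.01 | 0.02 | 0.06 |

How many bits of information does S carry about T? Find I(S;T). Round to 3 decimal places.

0.209 bits

Marginals: p(S) = (0.7500, 0.1600, 0.0900), p(T) = (0.4800, 0.3000, 0.2200).
I(S;T) = Σ p(x,y)·log₂[p(x,y)/(p(x)p(y))].
  (r,a): 0.46·log₂(1.2778) = 0.1627
  (r,b): 0.19·log₂(0.8444) = -0.0463
  (r,c): 0.10·log₂(0.6061) = -0.0722
  (s,a): 0.01·log₂(0.1302) = -0.0294
  (s,b): 0.09·log₂(1.8750) = 0.0816
  (s,c): 0.06·log₂(1.7045) = 0.0462
  (t,a): 0.01·log₂(0.2315) = -0.0211
  (t,b): 0.02·log₂(0.7407) = -0.0087
  (t,c): 0.06·log₂(3.0303) = 0.0960
Sum = 0.209 bits.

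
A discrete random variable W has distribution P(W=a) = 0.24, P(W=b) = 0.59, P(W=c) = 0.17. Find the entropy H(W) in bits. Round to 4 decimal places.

H(W) = −Σ p·log₂ p.
  −(0.24)·log₂(0.24) = 0.49413
  −(0.59)·log₂(0.59) = 0.44912
  −(0.17)·log₂(0.17) = 0.43459
Sum: 0.49413 + 0.44912 + 0.43459 = 1.3778 bits.

1.3778 bits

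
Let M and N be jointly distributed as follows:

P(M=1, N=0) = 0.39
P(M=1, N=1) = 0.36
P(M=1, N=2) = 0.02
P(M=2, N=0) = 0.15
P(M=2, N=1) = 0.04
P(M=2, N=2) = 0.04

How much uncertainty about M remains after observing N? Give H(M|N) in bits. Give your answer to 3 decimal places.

Chain rule: H(M|N) = H(M,N) − H(N).
Marginals: p(M) = (0.7700, 0.2300), p(N) = (0.5400, 0.4000, 0.0600).
H(M,N) = 1.9553 bits; H(N) = 1.2523 bits.
H(M|N) = 1.9553 − 1.2523 = 0.703 bits.

0.703 bits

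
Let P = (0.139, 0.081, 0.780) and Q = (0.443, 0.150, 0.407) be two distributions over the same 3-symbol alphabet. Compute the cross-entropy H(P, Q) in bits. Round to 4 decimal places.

1.3965 bits

H(P,Q) = −Σ p·log₂ q.
  −0.139·log₂(0.443) = 0.16327
  −0.081·log₂(0.150) = 0.22169
  −0.780·log₂(0.407) = 1.01158
H(P,Q) = 1.3965 bits.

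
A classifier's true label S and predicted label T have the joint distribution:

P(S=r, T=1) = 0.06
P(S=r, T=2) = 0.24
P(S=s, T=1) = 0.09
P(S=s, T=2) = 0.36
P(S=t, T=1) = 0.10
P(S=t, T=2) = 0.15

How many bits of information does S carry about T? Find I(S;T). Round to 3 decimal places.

Marginals: p(S) = (0.3000, 0.4500, 0.2500), p(T) = (0.2500, 0.7500).
I(S;T) = Σ p(x,y)·log₂[p(x,y)/(p(x)p(y))].
  (r,1): 0.06·log₂(0.8000) = -0.0193
  (r,2): 0.24·log₂(1.0667) = 0.0223
  (s,1): 0.09·log₂(0.8000) = -0.0290
  (s,2): 0.36·log₂(1.0667) = 0.0335
  (t,1): 0.10·log₂(1.6000) = 0.0678
  (t,2): 0.15·log₂(0.8000) = -0.0483
Sum = 0.027 bits.

0.027 bits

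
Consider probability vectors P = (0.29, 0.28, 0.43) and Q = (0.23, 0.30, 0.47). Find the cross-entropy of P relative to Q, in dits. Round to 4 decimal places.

H(P,Q) = −Σ p·log₁₀ q.
  −0.29·log₁₀(0.23) = 0.18510
  −0.28·log₁₀(0.30) = 0.14641
  −0.43·log₁₀(0.47) = 0.14100
H(P,Q) = 0.4725 dits.

0.4725 dits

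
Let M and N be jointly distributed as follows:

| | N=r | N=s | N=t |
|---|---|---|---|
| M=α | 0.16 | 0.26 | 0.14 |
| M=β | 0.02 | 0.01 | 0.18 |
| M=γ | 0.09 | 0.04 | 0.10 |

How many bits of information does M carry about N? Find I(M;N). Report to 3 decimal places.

0.208 bits

Marginals: p(M) = (0.5600, 0.2100, 0.2300), p(N) = (0.2700, 0.3100, 0.4200).
I(M;N) = Σ p(x,y)·log₂[p(x,y)/(p(x)p(y))].
  (α,r): 0.16·log₂(1.0582) = 0.0131
  (α,s): 0.26·log₂(1.4977) = 0.1515
  (α,t): 0.14·log₂(0.5952) = -0.1048
  (β,r): 0.02·log₂(0.3527) = -0.0301
  (β,s): 0.01·log₂(0.1536) = -0.0270
  (β,t): 0.18·log₂(2.0408) = 0.1852
  (γ,r): 0.09·log₂(1.4493) = 0.0482
  (γ,s): 0.04·log₂(0.5610) = -0.0334
  (γ,t): 0.10·log₂(1.0352) = 0.0050
Sum = 0.208 bits.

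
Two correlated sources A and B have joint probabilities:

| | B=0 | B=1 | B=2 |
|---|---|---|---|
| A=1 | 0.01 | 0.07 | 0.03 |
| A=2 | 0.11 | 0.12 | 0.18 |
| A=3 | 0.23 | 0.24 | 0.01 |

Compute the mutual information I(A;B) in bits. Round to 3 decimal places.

Marginals: p(A) = (0.1100, 0.4100, 0.4800), p(B) = (0.3500, 0.4300, 0.2200).
I(A;B) = Σ p(x,y)·log₂[p(x,y)/(p(x)p(y))].
  (1,0): 0.01·log₂(0.2597) = -0.0194
  (1,1): 0.07·log₂(1.4799) = 0.0396
  (1,2): 0.03·log₂(1.2397) = 0.0093
  (2,0): 0.11·log₂(0.7666) = -0.0422
  (2,1): 0.12·log₂(0.6807) = -0.0666
  (2,2): 0.18·log₂(1.9956) = 0.1794
  (3,0): 0.23·log₂(1.3690) = 0.1042
  (3,1): 0.24·log₂(1.1628) = 0.0522
  (3,2): 0.01·log₂(0.0947) = -0.0340
Sum = 0.223 bits.

0.223 bits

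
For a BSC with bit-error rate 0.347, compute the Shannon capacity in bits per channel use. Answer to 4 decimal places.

0.0686 bits

Binary symmetric channel: C = 1 − h₂(ε) where h₂ is the binary entropy function.
h₂(0.347) = −0.347·log₂0.347 − 0.653·log₂0.653 = 0.9314.
C = 1 − 0.9314 = 0.0686 bits per channel use.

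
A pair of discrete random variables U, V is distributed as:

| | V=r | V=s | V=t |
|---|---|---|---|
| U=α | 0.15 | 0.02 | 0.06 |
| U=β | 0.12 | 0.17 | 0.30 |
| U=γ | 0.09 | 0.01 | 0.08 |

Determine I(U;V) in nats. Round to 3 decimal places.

0.096 nats

Marginals: p(U) = (0.2300, 0.5900, 0.1800), p(V) = (0.3600, 0.2000, 0.4400).
I(U;V) = H(U) + H(V) − H(U,V).
H(U) = 0.9580, H(V) = 1.0509, H(U,V) = 1.9133.
I(U;V) = 0.9580 + 1.0509 − 1.9133 = 0.096 nats.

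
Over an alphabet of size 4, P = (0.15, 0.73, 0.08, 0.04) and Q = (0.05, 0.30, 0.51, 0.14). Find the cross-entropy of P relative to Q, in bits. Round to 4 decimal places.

2.1074 bits

H(P,Q) = −Σ p·log₂ q.
  −0.15·log₂(0.05) = 0.64829
  −0.73·log₂(0.30) = 1.26798
  −0.08·log₂(0.51) = 0.07771
  −0.04·log₂(0.14) = 0.11346
H(P,Q) = 2.1074 bits.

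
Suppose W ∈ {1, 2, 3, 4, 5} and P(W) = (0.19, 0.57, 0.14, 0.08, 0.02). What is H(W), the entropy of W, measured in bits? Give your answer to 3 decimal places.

1.719 bits

H(W) = −Σ p·log₂ p.
  −(0.19)·log₂(0.19) = 0.4552
  −(0.57)·log₂(0.57) = 0.4623
  −(0.14)·log₂(0.14) = 0.3971
  −(0.08)·log₂(0.08) = 0.2915
  −(0.02)·log₂(0.02) = 0.1129
Sum: 0.4552 + 0.4623 + 0.3971 + 0.2915 + 0.1129 = 1.719 bits.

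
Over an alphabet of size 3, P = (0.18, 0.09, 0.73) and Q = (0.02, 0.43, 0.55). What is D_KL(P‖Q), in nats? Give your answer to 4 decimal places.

0.4614 nats

D(P‖Q) = Σ p·ln(p/q).
  0.18·ln(0.18/0.02) = 0.39550
  0.09·ln(0.09/0.43) = -0.14076
  0.73·ln(0.73/0.55) = 0.20668
D(P‖Q) = 0.4614 nats.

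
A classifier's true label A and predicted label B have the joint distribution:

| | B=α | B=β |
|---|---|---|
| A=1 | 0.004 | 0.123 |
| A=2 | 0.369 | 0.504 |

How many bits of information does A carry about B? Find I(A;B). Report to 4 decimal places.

0.0694 bits

Marginals: p(A) = (0.1270, 0.8730), p(B) = (0.3730, 0.6270).
I(A;B) = H(A) + H(B) − H(A,B).
H(A) = 0.5492, H(B) = 0.9529, H(A,B) = 1.4327.
I(A;B) = 0.5492 + 0.9529 − 1.4327 = 0.0694 bits.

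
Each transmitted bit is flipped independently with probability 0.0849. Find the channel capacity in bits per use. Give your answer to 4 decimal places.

Binary symmetric channel: C = 1 − h₂(ε) where h₂ is the binary entropy function.
h₂(0.0849) = −0.0849·log₂0.0849 − 0.9151·log₂0.9151 = 0.4192.
C = 1 − 0.4192 = 0.5808 bits per channel use.

0.5808 bits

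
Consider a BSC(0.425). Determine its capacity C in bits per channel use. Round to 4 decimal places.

Binary symmetric channel: C = 1 − h₂(ε) where h₂ is the binary entropy function.
h₂(0.425) = −0.425·log₂0.425 − 0.575·log₂0.575 = 0.9837.
C = 1 − 0.9837 = 0.0163 bits per channel use.

0.0163 bits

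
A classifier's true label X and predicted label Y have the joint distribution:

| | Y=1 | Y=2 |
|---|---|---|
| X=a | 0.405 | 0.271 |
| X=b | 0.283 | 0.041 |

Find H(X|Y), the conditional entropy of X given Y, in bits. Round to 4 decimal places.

0.8474 bits

Chain rule: H(X|Y) = H(X,Y) − H(Y).
Marginals: p(X) = (0.6760, 0.3240), p(Y) = (0.6880, 0.3120).
H(X,Y) = 1.7429 bits; H(Y) = 0.8955 bits.
H(X|Y) = 1.7429 − 0.8955 = 0.8474 bits.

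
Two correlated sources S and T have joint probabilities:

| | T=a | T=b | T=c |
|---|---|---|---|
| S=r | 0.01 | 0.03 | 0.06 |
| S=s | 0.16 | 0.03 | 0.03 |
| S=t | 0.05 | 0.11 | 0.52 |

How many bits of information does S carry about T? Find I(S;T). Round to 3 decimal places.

Marginals: p(S) = (0.1000, 0.2200, 0.6800), p(T) = (0.2200, 0.1700, 0.6100).
I(S;T) = H(S) + H(T) − H(S,T).
H(S) = 1.1911, H(T) = 1.3502, H(S,T) = 2.2452.
I(S;T) = 1.1911 + 1.3502 − 2.2452 = 0.296 bits.

0.296 bits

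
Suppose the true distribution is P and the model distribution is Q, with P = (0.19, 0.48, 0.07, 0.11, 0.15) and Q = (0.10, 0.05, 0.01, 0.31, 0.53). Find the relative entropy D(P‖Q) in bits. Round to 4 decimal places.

1.5011 bits

D(P‖Q) = Σ p·log₂(p/q).
  0.19·log₂(0.19/0.10) = 0.17594
  0.48·log₂(0.48/0.05) = 1.56626
  0.07·log₂(0.07/0.01) = 0.19651
  0.11·log₂(0.11/0.31) = -0.16442
  0.15·log₂(0.15/0.53) = -0.27315
D(P‖Q) = 1.5011 bits.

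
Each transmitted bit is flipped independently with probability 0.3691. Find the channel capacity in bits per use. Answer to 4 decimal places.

0.0500 bits

Binary symmetric channel: C = 1 − h₂(ε) where h₂ is the binary entropy function.
h₂(0.3691) = −0.3691·log₂0.3691 − 0.6309·log₂0.6309 = 0.9500.
C = 1 − 0.9500 = 0.0500 bits per channel use.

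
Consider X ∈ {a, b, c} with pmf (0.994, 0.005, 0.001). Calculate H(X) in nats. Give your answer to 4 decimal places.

0.0394 nats

H(X) = −Σ p·ln p.
  −(0.994)·ln(0.994) = 0.00598
  −(0.005)·ln(0.005) = 0.02649
  −(0.001)·ln(0.001) = 0.00691
Sum: 0.00598 + 0.02649 + 0.00691 = 0.0394 nats.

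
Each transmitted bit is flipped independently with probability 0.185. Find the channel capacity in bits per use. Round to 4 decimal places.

0.3091 bits

Binary symmetric channel: C = 1 − h₂(ε) where h₂ is the binary entropy function.
h₂(0.185) = −0.185·log₂0.185 − 0.815·log₂0.815 = 0.6909.
C = 1 − 0.6909 = 0.3091 bits per channel use.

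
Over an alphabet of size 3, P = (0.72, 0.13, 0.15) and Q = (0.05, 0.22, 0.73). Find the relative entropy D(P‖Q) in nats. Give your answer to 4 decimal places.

1.6147 nats

D(P‖Q) = Σ p·ln(p/q).
  0.72·ln(0.72/0.05) = 1.92040
  0.13·ln(0.13/0.22) = -0.06839
  0.15·ln(0.15/0.73) = -0.23736
D(P‖Q) = 1.6147 nats.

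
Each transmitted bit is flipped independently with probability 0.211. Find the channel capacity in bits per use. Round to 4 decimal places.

Binary symmetric channel: C = 1 − h₂(ε) where h₂ is the binary entropy function.
h₂(0.211) = −0.211·log₂0.211 − 0.789·log₂0.789 = 0.7434.
C = 1 − 0.7434 = 0.2566 bits per channel use.

0.2566 bits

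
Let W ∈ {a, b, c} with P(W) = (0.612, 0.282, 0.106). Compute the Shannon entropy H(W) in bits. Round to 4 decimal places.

1.2917 bits

H(W) = −Σ p·log₂ p.
  −(0.612)·log₂(0.612) = 0.43354
  −(0.282)·log₂(0.282) = 0.51500
  −(0.106)·log₂(0.106) = 0.34321
Sum: 0.43354 + 0.51500 + 0.34321 = 1.2917 bits.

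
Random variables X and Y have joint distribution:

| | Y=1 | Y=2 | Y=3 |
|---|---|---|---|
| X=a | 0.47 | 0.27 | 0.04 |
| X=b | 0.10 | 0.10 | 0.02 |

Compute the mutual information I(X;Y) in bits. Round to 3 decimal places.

0.012 bits

Marginals: p(X) = (0.7800, 0.2200), p(Y) = (0.5700, 0.3700, 0.0600).
I(X;Y) = H(X) + H(Y) − H(X,Y).
H(X) = 0.7602, H(Y) = 1.2365, H(X,Y) = 1.9850.
I(X;Y) = 0.7602 + 1.2365 − 1.9850 = 0.012 bits.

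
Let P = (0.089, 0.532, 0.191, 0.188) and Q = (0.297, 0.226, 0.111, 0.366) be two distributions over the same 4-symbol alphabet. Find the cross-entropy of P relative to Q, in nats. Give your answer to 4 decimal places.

1.5081 nats

H(P,Q) = −Σ p·ln q.
  −0.089·ln(0.297) = 0.10805
  −0.532·ln(0.226) = 0.79120
  −0.191·ln(0.111) = 0.41986
  −0.188·ln(0.366) = 0.18896
H(P,Q) = 1.5081 nats.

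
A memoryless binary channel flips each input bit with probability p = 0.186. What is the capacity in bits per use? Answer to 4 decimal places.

0.3070 bits

Binary symmetric channel: C = 1 − h₂(ε) where h₂ is the binary entropy function.
h₂(0.186) = −0.186·log₂0.186 − 0.814·log₂0.814 = 0.6930.
C = 1 − 0.6930 = 0.3070 bits per channel use.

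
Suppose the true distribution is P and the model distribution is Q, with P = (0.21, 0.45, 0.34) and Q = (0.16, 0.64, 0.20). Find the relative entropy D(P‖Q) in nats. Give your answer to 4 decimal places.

0.0790 nats

D(P‖Q) = Σ p·ln(p/q).
  0.21·ln(0.21/0.16) = 0.05711
  0.45·ln(0.45/0.64) = -0.15850
  0.34·ln(0.34/0.20) = 0.18041
D(P‖Q) = 0.0790 nats.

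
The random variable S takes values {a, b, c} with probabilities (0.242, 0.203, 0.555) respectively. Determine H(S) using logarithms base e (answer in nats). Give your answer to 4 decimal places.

0.9938 nats

H(S) = −Σ p·ln p.
  −(0.242)·ln(0.242) = 0.34335
  −(0.203)·ln(0.203) = 0.32369
  −(0.555)·ln(0.555) = 0.32678
Sum: 0.34335 + 0.32369 + 0.32678 = 0.9938 nats.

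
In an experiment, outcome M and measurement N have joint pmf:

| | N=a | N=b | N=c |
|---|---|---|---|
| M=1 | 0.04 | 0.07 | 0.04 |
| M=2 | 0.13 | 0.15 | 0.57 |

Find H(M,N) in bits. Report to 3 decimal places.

H(M,N) = −Σ p(x,y)·log₂ p(x,y) over all 6 cells.
  cell (1,a): −0.04·log₂0.04 = 0.1858
  cell (1,b): −0.07·log₂0.07 = 0.2686
  cell (1,c): −0.04·log₂0.04 = 0.1858
  cell (2,a): −0.13·log₂0.13 = 0.3826
  cell (2,b): −0.15·log₂0.15 = 0.4105
  cell (2,c): −0.57·log₂0.57 = 0.4623
Sum = 1.896 bits.

1.896 bits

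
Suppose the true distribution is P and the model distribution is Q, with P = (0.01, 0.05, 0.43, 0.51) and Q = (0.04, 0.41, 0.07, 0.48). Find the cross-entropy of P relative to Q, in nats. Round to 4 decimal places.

H(P,Q) = −Σ p·ln q.
  −0.01·ln(0.04) = 0.03219
  −0.05·ln(0.41) = 0.04458
  −0.43·ln(0.07) = 1.14348
  −0.51·ln(0.48) = 0.37432
H(P,Q) = 1.5946 nats.

1.5946 nats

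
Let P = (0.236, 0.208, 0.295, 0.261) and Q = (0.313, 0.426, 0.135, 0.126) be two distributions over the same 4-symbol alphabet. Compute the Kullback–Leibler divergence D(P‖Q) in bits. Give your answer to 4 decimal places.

D(P‖Q) = Σ p·log₂(p/q).
  0.236·log₂(0.236/0.313) = -0.09614
  0.208·log₂(0.208/0.426) = -0.21513
  0.295·log₂(0.295/0.135) = 0.33269
  0.261·log₂(0.261/0.126) = 0.27421
D(P‖Q) = 0.2956 bits.

0.2956 bits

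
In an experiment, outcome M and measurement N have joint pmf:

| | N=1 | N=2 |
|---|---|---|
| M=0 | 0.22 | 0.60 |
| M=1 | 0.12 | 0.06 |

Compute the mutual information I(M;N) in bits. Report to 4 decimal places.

Marginals: p(M) = (0.8200, 0.1800), p(N) = (0.3400, 0.6600).
I(M;N) = H(M) + H(N) − H(M,N).
H(M) = 0.6801, H(N) = 0.9248, H(M,N) = 1.5334.
I(M;N) = 0.6801 + 0.9248 − 1.5334 = 0.0715 bits.

0.0715 bits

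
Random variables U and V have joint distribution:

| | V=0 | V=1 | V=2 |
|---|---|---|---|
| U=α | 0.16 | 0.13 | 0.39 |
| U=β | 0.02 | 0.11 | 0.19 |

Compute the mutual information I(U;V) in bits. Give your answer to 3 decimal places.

Marginals: p(U) = (0.6800, 0.3200), p(V) = (0.1800, 0.2400, 0.5800).
I(U;V) = Σ p(x,y)·log₂[p(x,y)/(p(x)p(y))].
  (α,0): 0.16·log₂(1.3072) = 0.0618
  (α,1): 0.13·log₂(0.7966) = -0.0427
  (α,2): 0.39·log₂(0.9888) = -0.0063
  (β,0): 0.02·log₂(0.3472) = -0.0305
  (β,1): 0.11·log₂(1.4323) = 0.0570
  (β,2): 0.19·log₂(1.0237) = 0.0064
Sum = 0.046 bits.

0.046 bits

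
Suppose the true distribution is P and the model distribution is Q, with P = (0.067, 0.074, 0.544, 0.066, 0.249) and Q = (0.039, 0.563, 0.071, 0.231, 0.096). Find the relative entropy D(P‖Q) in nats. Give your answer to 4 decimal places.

1.1485 nats

D(P‖Q) = Σ p·ln(p/q).
  0.067·ln(0.067/0.039) = 0.03626
  0.074·ln(0.074/0.563) = -0.15016
  0.544·ln(0.544/0.071) = 1.10773
  0.066·ln(0.066/0.231) = -0.08268
  0.249·ln(0.249/0.096) = 0.23732
D(P‖Q) = 1.1485 nats.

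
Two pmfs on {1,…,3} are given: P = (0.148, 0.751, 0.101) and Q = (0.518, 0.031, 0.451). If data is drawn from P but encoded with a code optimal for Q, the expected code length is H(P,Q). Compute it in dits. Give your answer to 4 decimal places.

1.2102 dits

H(P,Q) = −Σ p·log₁₀ q.
  −0.148·log₁₀(0.518) = 0.04228
  −0.751·log₁₀(0.031) = 1.13299
  −0.101·log₁₀(0.451) = 0.03493
H(P,Q) = 1.2102 dits.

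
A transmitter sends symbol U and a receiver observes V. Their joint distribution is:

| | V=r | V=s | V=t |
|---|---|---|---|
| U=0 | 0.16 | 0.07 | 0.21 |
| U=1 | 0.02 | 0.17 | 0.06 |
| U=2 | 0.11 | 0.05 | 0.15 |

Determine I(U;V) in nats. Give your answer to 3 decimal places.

Marginals: p(U) = (0.4400, 0.2500, 0.3100), p(V) = (0.2900, 0.2900, 0.4200).
I(U;V) = Σ p(x,y)·ln[p(x,y)/(p(x)p(y))].
  (0,r): 0.16·ln(1.2539) = 0.0362
  (0,s): 0.07·ln(0.5486) = -0.0420
  (0,t): 0.21·ln(1.1364) = 0.0268
  (1,r): 0.02·ln(0.2759) = -0.0258
  (1,s): 0.17·ln(2.3448) = 0.1449
  (1,t): 0.06·ln(0.5714) = -0.0336
  (2,r): 0.11·ln(1.2236) = 0.0222
  (2,s): 0.05·ln(0.5562) = -0.0293
  (2,t): 0.15·ln(1.1521) = 0.0212
Sum = 0.121 nats.

0.121 nats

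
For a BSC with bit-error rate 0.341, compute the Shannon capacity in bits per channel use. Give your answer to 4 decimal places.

0.0742 bits

Binary symmetric channel: C = 1 − h₂(ε) where h₂ is the binary entropy function.
h₂(0.341) = −0.341·log₂0.341 − 0.659·log₂0.659 = 0.9258.
C = 1 − 0.9258 = 0.0742 bits per channel use.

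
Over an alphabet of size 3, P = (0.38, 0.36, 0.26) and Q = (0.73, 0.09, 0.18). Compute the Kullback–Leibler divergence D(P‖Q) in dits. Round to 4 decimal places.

D(P‖Q) = Σ p·log₁₀(p/q).
  0.38·log₁₀(0.38/0.73) = -0.10774
  0.36·log₁₀(0.36/0.09) = 0.21674
  0.26·log₁₀(0.26/0.18) = 0.04152
D(P‖Q) = 0.1505 dits.

0.1505 dits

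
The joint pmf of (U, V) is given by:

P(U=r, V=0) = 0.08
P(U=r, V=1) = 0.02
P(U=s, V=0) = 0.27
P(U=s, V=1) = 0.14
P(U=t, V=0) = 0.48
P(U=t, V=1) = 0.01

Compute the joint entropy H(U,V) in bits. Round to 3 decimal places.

1.886 bits

H(U,V) = −Σ p(x,y)·log₂ p(x,y) over all 6 cells.
  cell (r,0): −0.08·log₂0.08 = 0.2915
  cell (r,1): −0.02·log₂0.02 = 0.1129
  cell (s,0): −0.27·log₂0.27 = 0.5100
  cell (s,1): −0.14·log₂0.14 = 0.3971
  cell (t,0): −0.48·log₂0.48 = 0.5083
  cell (t,1): −0.01·log₂0.01 = 0.0664
Sum = 1.886 bits.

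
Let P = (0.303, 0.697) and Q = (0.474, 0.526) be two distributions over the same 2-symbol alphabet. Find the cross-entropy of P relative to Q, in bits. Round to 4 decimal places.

0.9724 bits

H(P,Q) = −Σ p·log₂ q.
  −0.303·log₂(0.474) = 0.32634
  −0.697·log₂(0.526) = 0.64603
H(P,Q) = 0.9724 bits.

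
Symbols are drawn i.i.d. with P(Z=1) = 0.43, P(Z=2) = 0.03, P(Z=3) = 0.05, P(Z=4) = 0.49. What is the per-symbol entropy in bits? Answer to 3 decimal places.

1.396 bits

H(Z) = −Σ p·log₂ p.
  −(0.43)·log₂(0.43) = 0.5236
  −(0.03)·log₂(0.03) = 0.1518
  −(0.05)·log₂(0.05) = 0.2161
  −(0.49)·log₂(0.49) = 0.5043
Sum: 0.5236 + 0.1518 + 0.2161 + 0.5043 = 1.396 bits.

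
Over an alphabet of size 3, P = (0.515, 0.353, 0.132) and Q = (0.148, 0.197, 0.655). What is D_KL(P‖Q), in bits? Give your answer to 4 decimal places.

0.9185 bits

D(P‖Q) = Σ p·log₂(p/q).
  0.515·log₂(0.515/0.148) = 0.92647
  0.353·log₂(0.353/0.197) = 0.29704
  0.132·log₂(0.132/0.655) = -0.30505
D(P‖Q) = 0.9185 bits.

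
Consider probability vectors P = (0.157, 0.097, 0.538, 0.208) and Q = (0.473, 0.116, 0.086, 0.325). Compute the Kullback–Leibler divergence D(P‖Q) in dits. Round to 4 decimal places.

0.3054 dits

D(P‖Q) = Σ p·log₁₀(p/q).
  0.157·log₁₀(0.157/0.473) = -0.07520
  0.097·log₁₀(0.097/0.116) = -0.00754
  0.538·log₁₀(0.538/0.086) = 0.42840
  0.208·log₁₀(0.208/0.325) = -0.04031
D(P‖Q) = 0.3054 dits.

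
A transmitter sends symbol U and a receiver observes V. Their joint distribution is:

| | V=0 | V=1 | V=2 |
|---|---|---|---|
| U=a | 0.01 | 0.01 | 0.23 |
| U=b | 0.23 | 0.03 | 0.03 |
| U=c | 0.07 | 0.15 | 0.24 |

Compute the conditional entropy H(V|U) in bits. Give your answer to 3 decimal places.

1.052 bits

Chain rule: H(V|U) = H(U,V) − H(U).
Marginals: p(U) = (0.2500, 0.2900, 0.4600), p(V) = (0.3100, 0.1900, 0.5000).
H(U,V) = 2.5850 bits; H(U) = 1.5332 bits.
H(V|U) = 2.5850 − 1.5332 = 1.052 bits.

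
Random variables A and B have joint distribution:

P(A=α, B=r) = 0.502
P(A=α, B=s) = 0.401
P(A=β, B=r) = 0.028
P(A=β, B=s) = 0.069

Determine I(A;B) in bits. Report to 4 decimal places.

0.0185 bits

Marginals: p(A) = (0.9030, 0.0970), p(B) = (0.5300, 0.4700).
I(A;B) = H(A) + H(B) − H(A,B).
H(A) = 0.4594, H(B) = 0.9974, H(A,B) = 1.4383.
I(A;B) = 0.4594 + 0.9974 − 1.4383 = 0.0185 bits.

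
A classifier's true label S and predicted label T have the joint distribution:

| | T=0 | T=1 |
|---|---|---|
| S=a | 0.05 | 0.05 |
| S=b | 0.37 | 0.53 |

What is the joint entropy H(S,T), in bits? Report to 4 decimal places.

H(S,T) = −Σ p(x,y)·log₂ p(x,y) over all 4 cells.
  cell (a,0): −0.05·log₂0.05 = 0.21610
  cell (a,1): −0.05·log₂0.05 = 0.21610
  cell (b,0): −0.37·log₂0.37 = 0.53073
  cell (b,1): −0.53·log₂0.53 = 0.48545
Sum = 1.4484 bits.

1.4484 bits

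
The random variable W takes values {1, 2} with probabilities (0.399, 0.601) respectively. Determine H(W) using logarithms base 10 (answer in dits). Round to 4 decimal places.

H(W) = −Σ p·log₁₀ p.
  −(0.399)·log₁₀(0.399) = 0.15921
  −(0.601)·log₁₀(0.601) = 0.13290
Sum: 0.15921 + 0.13290 = 0.2921 dits.

0.2921 dits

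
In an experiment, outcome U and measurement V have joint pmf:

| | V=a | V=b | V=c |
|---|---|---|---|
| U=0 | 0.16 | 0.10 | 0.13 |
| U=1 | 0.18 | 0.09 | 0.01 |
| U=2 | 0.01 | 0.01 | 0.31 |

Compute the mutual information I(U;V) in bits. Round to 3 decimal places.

0.466 bits

Marginals: p(U) = (0.3900, 0.2800, 0.3300), p(V) = (0.3500, 0.2000, 0.4500).
I(U;V) = Σ p(x,y)·log₂[p(x,y)/(p(x)p(y))].
  (0,a): 0.16·log₂(1.1722) = 0.0367
  (0,b): 0.10·log₂(1.2821) = 0.0358
  (0,c): 0.13·log₂(0.7407) = -0.0563
  (1,a): 0.18·log₂(1.8367) = 0.1579
  (1,b): 0.09·log₂(1.6071) = 0.0616
  (1,c): 0.01·log₂(0.0794) = -0.0366
  (2,a): 0.01·log₂(0.0866) = -0.0353
  (2,b): 0.01·log₂(0.1515) = -0.0272
  (2,c): 0.31·log₂(2.0875) = 0.3292
Sum = 0.466 bits.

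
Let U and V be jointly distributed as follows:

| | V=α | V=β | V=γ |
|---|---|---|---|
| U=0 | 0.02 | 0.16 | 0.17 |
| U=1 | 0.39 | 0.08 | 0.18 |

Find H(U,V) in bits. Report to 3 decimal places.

2.237 bits

H(U,V) = −Σ p(x,y)·log₂ p(x,y) over all 6 cells.
  cell (0,α): −0.02·log₂0.02 = 0.1129
  cell (0,β): −0.16·log₂0.16 = 0.4230
  cell (0,γ): −0.17·log₂0.17 = 0.4346
  cell (1,α): −0.39·log₂0.39 = 0.5298
  cell (1,β): −0.08·log₂0.08 = 0.2915
  cell (1,γ): −0.18·log₂0.18 = 0.4453
Sum = 2.237 bits.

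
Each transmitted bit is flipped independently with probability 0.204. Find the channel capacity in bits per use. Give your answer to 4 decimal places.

Binary symmetric channel: C = 1 − h₂(ε) where h₂ is the binary entropy function.
h₂(0.204) = −0.204·log₂0.204 − 0.796·log₂0.796 = 0.7299.
C = 1 − 0.7299 = 0.2701 bits per channel use.

0.2701 bits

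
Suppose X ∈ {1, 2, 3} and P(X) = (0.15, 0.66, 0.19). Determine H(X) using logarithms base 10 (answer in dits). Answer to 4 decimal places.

H(X) = −Σ p·log₁₀ p.
  −(0.15)·log₁₀(0.15) = 0.12359
  −(0.66)·log₁₀(0.66) = 0.11910
  −(0.19)·log₁₀(0.19) = 0.13704
Sum: 0.12359 + 0.11910 + 0.13704 = 0.3797 dits.

0.3797 dits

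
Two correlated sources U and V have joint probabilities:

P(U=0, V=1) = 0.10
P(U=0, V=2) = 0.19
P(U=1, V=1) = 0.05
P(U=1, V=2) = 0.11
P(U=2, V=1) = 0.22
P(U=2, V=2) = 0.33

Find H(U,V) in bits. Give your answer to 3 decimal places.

H(U,V) = −Σ p(x,y)·log₂ p(x,y) over all 6 cells.
  cell (0,1): −0.10·log₂0.10 = 0.3322
  cell (0,2): −0.19·log₂0.19 = 0.4552
  cell (1,1): −0.05·log₂0.05 = 0.2161
  cell (1,2): −0.11·log₂0.11 = 0.3503
  cell (2,1): −0.22·log₂0.22 = 0.4806
  cell (2,2): −0.33·log₂0.33 = 0.5278
Sum = 2.362 bits.

2.362 bits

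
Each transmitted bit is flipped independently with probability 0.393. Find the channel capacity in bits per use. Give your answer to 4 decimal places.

0.0333 bits

Binary symmetric channel: C = 1 − h₂(ε) where h₂ is the binary entropy function.
h₂(0.393) = −0.393·log₂0.393 − 0.607·log₂0.607 = 0.9667.
C = 1 − 0.9667 = 0.0333 bits per channel use.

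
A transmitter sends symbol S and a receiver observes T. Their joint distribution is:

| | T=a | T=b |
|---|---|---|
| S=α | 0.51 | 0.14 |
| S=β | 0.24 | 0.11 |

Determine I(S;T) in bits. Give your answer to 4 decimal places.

Marginals: p(S) = (0.6500, 0.3500), p(T) = (0.7500, 0.2500).
I(S;T) = Σ p(x,y)·log₂[p(x,y)/(p(x)p(y))].
  (α,a): 0.51·log₂(1.0462) = 0.03320
  (α,b): 0.14·log₂(0.8615) = -0.03010
  (β,a): 0.24·log₂(0.9143) = -0.03103
  (β,b): 0.11·log₂(1.2571) = 0.03632
Sum = 0.0084 bits.

0.0084 bits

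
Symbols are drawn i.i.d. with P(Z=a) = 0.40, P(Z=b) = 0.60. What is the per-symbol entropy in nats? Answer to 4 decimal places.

H(Z) = −Σ p·ln p.
  −(0.40)·ln(0.40) = 0.36652
  −(0.60)·ln(0.60) = 0.30650
Sum: 0.36652 + 0.30650 = 0.6730 nats.

0.6730 nats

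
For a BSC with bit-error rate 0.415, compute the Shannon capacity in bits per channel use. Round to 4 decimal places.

0.0209 bits

Binary symmetric channel: C = 1 − h₂(ε) where h₂ is the binary entropy function.
h₂(0.415) = −0.415·log₂0.415 − 0.585·log₂0.585 = 0.9791.
C = 1 − 0.9791 = 0.0209 bits per channel use.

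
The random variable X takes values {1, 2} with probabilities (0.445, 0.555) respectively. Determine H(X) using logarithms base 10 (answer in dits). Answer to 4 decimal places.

H(X) = −Σ p·log₁₀ p.
  −(0.445)·log₁₀(0.445) = 0.15648
  −(0.555)·log₁₀(0.555) = 0.14192
Sum: 0.15648 + 0.14192 = 0.2984 dits.

0.2984 dits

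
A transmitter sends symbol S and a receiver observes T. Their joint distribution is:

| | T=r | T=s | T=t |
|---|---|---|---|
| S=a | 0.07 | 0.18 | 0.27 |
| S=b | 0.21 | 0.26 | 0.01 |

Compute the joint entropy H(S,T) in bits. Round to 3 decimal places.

H(S,T) = −Σ p(x,y)·log₂ p(x,y) over all 6 cells.
  cell (a,r): −0.07·log₂0.07 = 0.2686
  cell (a,s): −0.18·log₂0.18 = 0.4453
  cell (a,t): −0.27·log₂0.27 = 0.5100
  cell (b,r): −0.21·log₂0.21 = 0.4728
  cell (b,s): −0.26·log₂0.26 = 0.5053
  cell (b,t): −0.01·log₂0.01 = 0.0664
Sum = 2.268 bits.

2.268 bits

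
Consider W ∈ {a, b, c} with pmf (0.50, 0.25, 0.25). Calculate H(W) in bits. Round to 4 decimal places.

H(W) = −Σ p·log₂ p.
  −(0.50)·log₂(0.50) = 0.50000
  −(0.25)·log₂(0.25) = 0.50000
  −(0.25)·log₂(0.25) = 0.50000
Sum: 0.50000 + 0.50000 + 0.50000 = 1.5000 bits.

1.5000 bits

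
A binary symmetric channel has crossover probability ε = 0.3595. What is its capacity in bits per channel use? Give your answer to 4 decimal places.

0.0577 bits

Binary symmetric channel: C = 1 − h₂(ε) where h₂ is the binary entropy function.
h₂(0.3595) = −0.3595·log₂0.3595 − 0.6405·log₂0.6405 = 0.9423.
C = 1 − 0.9423 = 0.0577 bits per channel use.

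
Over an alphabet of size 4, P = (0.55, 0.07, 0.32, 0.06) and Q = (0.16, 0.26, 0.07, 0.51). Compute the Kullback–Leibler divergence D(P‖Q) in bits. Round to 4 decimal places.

D(P‖Q) = Σ p·log₂(p/q).
  0.55·log₂(0.55/0.16) = 0.97975
  0.07·log₂(0.07/0.26) = -0.13252
  0.32·log₂(0.32/0.07) = 0.70165
  0.06·log₂(0.06/0.51) = -0.18525
D(P‖Q) = 1.3636 bits.

1.3636 bits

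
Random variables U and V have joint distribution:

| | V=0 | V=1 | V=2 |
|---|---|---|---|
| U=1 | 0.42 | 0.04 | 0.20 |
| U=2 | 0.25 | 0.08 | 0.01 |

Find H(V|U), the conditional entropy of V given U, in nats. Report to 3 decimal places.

0.769 nats

Chain rule: H(V|U) = H(U,V) − H(U).
Marginals: p(U) = (0.6600, 0.3400), p(V) = (0.6700, 0.1200, 0.2100).
H(U,V) = 1.4097 nats; H(U) = 0.6410 nats.
H(V|U) = 1.4097 − 0.6410 = 0.769 nats.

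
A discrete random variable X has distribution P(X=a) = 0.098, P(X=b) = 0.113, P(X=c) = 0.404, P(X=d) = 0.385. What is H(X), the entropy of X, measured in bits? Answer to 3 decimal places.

1.742 bits

H(X) = −Σ p·log₂ p.
  −(0.098)·log₂(0.098) = 0.3284
  −(0.113)·log₂(0.113) = 0.3555
  −(0.404)·log₂(0.404) = 0.5283
  −(0.385)·log₂(0.385) = 0.5302
Sum: 0.3284 + 0.3555 + 0.5283 + 0.5302 = 1.742 bits.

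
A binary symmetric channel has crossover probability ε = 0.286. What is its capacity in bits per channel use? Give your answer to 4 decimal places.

0.1365 bits

Binary symmetric channel: C = 1 − h₂(ε) where h₂ is the binary entropy function.
h₂(0.286) = −0.286·log₂0.286 − 0.714·log₂0.714 = 0.8635.
C = 1 − 0.8635 = 0.1365 bits per channel use.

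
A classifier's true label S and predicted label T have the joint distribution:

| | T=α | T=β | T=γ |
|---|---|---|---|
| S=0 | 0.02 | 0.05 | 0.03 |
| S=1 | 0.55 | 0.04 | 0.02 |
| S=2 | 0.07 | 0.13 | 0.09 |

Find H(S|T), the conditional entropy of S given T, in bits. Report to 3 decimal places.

Chain rule: H(S|T) = H(S,T) − H(T).
Marginals: p(S) = (0.1000, 0.6100, 0.2900), p(T) = (0.6400, 0.2200, 0.1400).
H(S,T) = 2.2176 bits; H(T) = 1.2898 bits.
H(S|T) = 2.2176 − 1.2898 = 0.928 bits.

0.928 bits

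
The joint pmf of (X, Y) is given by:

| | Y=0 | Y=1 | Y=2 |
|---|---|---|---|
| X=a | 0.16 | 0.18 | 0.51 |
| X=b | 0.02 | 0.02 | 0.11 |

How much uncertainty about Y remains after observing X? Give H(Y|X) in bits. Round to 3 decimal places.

1.330 bits

Marginals: p(X) = (0.8500, 0.1500), p(Y) = (0.1800, 0.2000, 0.6200).
H(Y|X) = Σ p(X) · H(Y|X=·).
  X=a: p=0.8500, H(Y|X=a) = 1.3700
  X=b: p=0.1500, H(Y|X=b) = 1.1033
Weighted sum = 1.330 bits.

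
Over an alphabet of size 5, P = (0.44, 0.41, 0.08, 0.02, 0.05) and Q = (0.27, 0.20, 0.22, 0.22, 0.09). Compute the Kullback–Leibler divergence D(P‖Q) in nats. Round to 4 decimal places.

D(P‖Q) = Σ p·ln(p/q).
  0.44·ln(0.44/0.27) = 0.21488
  0.41·ln(0.41/0.20) = 0.29431
  0.08·ln(0.08/0.22) = -0.08093
  0.02·ln(0.02/0.22) = -0.04796
  0.05·ln(0.05/0.09) = -0.02939
D(P‖Q) = 0.3509 nats.

0.3509 nats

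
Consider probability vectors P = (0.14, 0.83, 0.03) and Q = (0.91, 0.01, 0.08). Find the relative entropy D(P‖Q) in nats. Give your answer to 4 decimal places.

3.3762 nats

D(P‖Q) = Σ p·ln(p/q).
  0.14·ln(0.14/0.91) = -0.26205
  0.83·ln(0.83/0.01) = 3.66764
  0.03·ln(0.03/0.08) = -0.02942
D(P‖Q) = 3.3762 nats.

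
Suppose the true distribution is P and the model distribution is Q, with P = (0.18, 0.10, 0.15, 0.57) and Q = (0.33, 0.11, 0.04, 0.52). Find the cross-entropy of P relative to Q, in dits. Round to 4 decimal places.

0.5541 dits

H(P,Q) = −Σ p·log₁₀ q.
  −0.18·log₁₀(0.33) = 0.08667
  −0.10·log₁₀(0.11) = 0.09586
  −0.15·log₁₀(0.04) = 0.20969
  −0.57·log₁₀(0.52) = 0.16188
H(P,Q) = 0.5541 dits.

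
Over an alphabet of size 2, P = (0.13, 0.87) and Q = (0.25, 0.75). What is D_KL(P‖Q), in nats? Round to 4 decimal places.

0.0441 nats

D(P‖Q) = Σ p·ln(p/q).
  0.13·ln(0.13/0.25) = -0.08501
  0.87·ln(0.87/0.75) = 0.12913
D(P‖Q) = 0.0441 nats.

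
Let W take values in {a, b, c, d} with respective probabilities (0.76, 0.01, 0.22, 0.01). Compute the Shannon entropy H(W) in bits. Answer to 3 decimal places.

0.914 bits

H(W) = −Σ p·log₂ p.
  −(0.76)·log₂(0.76) = 0.3009
  −(0.01)·log₂(0.01) = 0.0664
  −(0.22)·log₂(0.22) = 0.4806
  −(0.01)·log₂(0.01) = 0.0664
Sum: 0.3009 + 0.0664 + 0.4806 + 0.0664 = 0.914 bits.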